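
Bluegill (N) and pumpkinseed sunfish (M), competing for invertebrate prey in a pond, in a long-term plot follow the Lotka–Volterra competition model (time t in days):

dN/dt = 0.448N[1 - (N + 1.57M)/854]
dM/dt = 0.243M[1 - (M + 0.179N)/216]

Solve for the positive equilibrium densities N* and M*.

N* ≈ 716, M* ≈ 87.8

Setting both brackets to zero gives the nullclines N + 1.57M = 854 and 0.179N + M = 216.
Substituting M = 216 - 0.179N into the first: N(1 - 1.57·0.179) = 854 - 1.57·216.
So N* = 515/0.719 = 716, and then M* = 216 - 0.179·716 = 87.8.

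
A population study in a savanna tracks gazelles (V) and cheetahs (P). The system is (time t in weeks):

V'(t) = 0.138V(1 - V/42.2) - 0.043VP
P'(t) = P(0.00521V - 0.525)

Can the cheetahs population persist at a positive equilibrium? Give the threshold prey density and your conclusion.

Threshold V = 101; K < 101, so no, the predator goes extinct.

The predator equation gives dP/dt > 0 only when V > 0.525/0.00521 = 101.
Without the predator, V → K = 42.2. Since 42.2 < 101, the predator cannot invade.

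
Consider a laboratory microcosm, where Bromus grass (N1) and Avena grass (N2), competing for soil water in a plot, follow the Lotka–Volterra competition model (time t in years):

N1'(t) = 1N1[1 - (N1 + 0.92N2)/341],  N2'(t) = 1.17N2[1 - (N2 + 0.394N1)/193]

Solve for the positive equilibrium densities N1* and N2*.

N1* ≈ 256, N2* ≈ 92

Setting both brackets to zero gives the nullclines N1 + 0.92N2 = 341 and 0.394N1 + N2 = 193.
Substituting N2 = 193 - 0.394N1 into the first: N1(1 - 0.92·0.394) = 341 - 0.92·193.
So N1* = 163/0.638 = 256, and then N2* = 193 - 0.394·256 = 92.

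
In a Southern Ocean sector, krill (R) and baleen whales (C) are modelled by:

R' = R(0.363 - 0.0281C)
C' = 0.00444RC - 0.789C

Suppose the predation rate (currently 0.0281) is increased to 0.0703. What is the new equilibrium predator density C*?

C* ≈ 5.16

At the interior fixed point, setting dR/dt = 0 with R > 0 fixes C* = (prey growth rate)/(RC coefficient) — independent of the other coefficients.
With the change, C* = 0.363/0.0703 = 5.16; it falls from 12.9.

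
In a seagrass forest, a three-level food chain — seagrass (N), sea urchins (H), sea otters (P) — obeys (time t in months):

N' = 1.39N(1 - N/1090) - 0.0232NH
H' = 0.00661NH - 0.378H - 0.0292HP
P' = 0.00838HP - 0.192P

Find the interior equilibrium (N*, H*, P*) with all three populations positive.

N* ≈ 673, H* ≈ 22.9, P* ≈ 139

From dP/dt = 0: 0.00838H* = 0.192, so H* = 22.9.
From dN/dt = 0: 1.39(1 - N*/1090) = 0.0232·22.9, giving N* = 1090·(1 - 0.382) = 673.
From dH/dt = 0: 0.00661·673 - 0.378 = 0.0292P*, so P* = 4.07/0.0292 = 139.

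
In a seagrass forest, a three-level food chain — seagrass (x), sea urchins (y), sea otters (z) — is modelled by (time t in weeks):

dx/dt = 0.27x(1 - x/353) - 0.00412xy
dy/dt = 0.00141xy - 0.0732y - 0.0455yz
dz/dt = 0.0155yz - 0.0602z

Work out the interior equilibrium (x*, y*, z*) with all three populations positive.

From dz/dt = 0: 0.0155y* = 0.0602, so y* = 3.88.
From dx/dt = 0: 0.27(1 - x*/353) = 0.00412·3.88, giving x* = 353·(1 - 0.0593) = 332.
From dy/dt = 0: 0.00141·332 - 0.0732 = 0.0455z*, so z* = 0.395/0.0455 = 8.68.

x* ≈ 332, y* ≈ 3.88, z* ≈ 8.68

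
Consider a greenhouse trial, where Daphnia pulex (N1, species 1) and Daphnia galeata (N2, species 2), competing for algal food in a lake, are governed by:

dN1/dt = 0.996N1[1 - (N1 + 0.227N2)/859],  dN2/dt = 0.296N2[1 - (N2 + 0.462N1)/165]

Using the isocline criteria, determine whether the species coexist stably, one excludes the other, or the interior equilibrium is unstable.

species 1 excludes species 2

Compare the nullcline intercepts: K1/α12 = 859/0.227 = 3780 > K2 = 165; K2/α21 = 165/0.462 = 357 < K1 = 859.
Since the inequalities point opposite ways, species 1 can invade but species 2 cannot.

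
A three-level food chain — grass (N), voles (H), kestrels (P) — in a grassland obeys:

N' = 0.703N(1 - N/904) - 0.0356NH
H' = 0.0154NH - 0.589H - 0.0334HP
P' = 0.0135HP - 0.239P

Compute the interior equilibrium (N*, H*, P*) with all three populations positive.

N* ≈ 93.5, H* ≈ 17.7, P* ≈ 25.5

From dP/dt = 0: 0.0135H* = 0.239, so H* = 17.7.
From dN/dt = 0: 0.703(1 - N*/904) = 0.0356·17.7, giving N* = 904·(1 - 0.897) = 93.5.
From dH/dt = 0: 0.0154·93.5 - 0.589 = 0.0334P*, so P* = 0.852/0.0334 = 25.5.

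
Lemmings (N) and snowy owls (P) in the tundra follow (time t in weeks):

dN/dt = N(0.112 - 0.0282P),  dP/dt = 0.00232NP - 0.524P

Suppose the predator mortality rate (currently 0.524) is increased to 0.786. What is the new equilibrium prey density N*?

N* ≈ 339

At the interior fixed point, setting dP/dt = 0 with P > 0 fixes N* = (predator death rate)/(NP coefficient) — independent of the other coefficients.
With the change, N* = 0.786/0.00232 = 339; it rises from 226.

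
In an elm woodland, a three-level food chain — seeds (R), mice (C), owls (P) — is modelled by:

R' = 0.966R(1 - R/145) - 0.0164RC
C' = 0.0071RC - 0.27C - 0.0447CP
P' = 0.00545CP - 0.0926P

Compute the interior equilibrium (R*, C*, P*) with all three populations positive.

From dP/dt = 0: 0.00545C* = 0.0926, so C* = 17.
From dR/dt = 0: 0.966(1 - R*/145) = 0.0164·17, giving R* = 145·(1 - 0.288) = 103.
From dC/dt = 0: 0.0071·103 - 0.27 = 0.0447P*, so P* = 0.463/0.0447 = 10.3.

R* ≈ 103, C* ≈ 17, P* ≈ 10.3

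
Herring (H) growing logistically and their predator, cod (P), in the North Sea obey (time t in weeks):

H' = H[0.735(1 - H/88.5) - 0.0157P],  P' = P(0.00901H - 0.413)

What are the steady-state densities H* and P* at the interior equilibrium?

From dP/dt = 0 with P > 0: 0.00901H* = 0.413, so H* = 45.8.
Substitute into dH/dt = 0: 0.735(1 - 45.8/88.5) = 0.0157P*.
The bracket is 0.482, giving P* = 0.354/0.0157 = 22.6.

H* ≈ 45.8, P* ≈ 22.6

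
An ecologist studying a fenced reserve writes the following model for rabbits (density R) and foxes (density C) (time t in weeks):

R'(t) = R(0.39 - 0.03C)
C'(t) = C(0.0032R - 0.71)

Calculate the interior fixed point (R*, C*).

Set dC/dt = 0 with C > 0: 0.0032R - 0.71 = 0, so R* = 0.71/0.0032 = 222.
Set dR/dt = 0 with R > 0: 0.39 - 0.03C = 0, so C* = 0.39/0.03 = 13.

R* ≈ 222, C* ≈ 13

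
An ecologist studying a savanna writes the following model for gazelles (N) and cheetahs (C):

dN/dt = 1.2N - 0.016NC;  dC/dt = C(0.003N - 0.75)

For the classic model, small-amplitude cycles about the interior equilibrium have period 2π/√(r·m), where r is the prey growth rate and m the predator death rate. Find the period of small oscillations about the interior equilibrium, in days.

Here r = 1.2 and m = 0.75, so r·m = 0.9.
ω = √0.9 = 0.949 per day, hence T = 2π/ω ≈ 6.62 days.

T ≈ 6.62 days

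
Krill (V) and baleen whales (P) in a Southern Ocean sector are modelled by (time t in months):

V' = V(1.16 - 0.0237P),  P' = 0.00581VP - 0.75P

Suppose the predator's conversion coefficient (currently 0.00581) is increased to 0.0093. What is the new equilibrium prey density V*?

At the interior fixed point, setting dP/dt = 0 with P > 0 fixes V* = (predator death rate)/(VP coefficient) — independent of the other coefficients.
With the change, V* = 0.75/0.0093 = 80.6; it falls from 129.

V* ≈ 80.6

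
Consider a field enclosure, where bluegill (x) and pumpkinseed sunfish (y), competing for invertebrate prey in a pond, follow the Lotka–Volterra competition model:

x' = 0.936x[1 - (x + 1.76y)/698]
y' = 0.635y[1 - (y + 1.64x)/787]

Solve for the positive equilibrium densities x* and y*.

x* ≈ 364, y* ≈ 190

Setting both brackets to zero gives the nullclines x + 1.76y = 698 and 1.64x + y = 787.
Substituting y = 787 - 1.64x into the first: x(1 - 1.76·1.64) = 698 - 1.76·787.
So x* = -687/-1.89 = 364, and then y* = 787 - 1.64·364 = 190.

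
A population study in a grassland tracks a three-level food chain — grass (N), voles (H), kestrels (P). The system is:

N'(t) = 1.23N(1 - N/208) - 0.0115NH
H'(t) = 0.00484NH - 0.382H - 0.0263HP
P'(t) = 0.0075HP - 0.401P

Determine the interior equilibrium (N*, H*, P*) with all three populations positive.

N* ≈ 104, H* ≈ 53.5, P* ≈ 4.62

From dP/dt = 0: 0.0075H* = 0.401, so H* = 53.5.
From dN/dt = 0: 1.23(1 - N*/208) = 0.0115·53.5, giving N* = 208·(1 - 0.5) = 104.
From dH/dt = 0: 0.00484·104 - 0.382 = 0.0263P*, so P* = 0.121/0.0263 = 4.62.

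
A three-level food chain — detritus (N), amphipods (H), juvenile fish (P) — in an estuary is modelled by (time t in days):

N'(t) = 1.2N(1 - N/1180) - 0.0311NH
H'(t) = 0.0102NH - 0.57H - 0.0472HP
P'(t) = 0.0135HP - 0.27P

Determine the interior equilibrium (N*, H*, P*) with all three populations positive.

N* ≈ 568, H* ≈ 20, P* ≈ 111

From dP/dt = 0: 0.0135H* = 0.27, so H* = 20.
From dN/dt = 0: 1.2(1 - N*/1180) = 0.0311·20, giving N* = 1180·(1 - 0.518) = 568.
From dH/dt = 0: 0.0102·568 - 0.57 = 0.0472P*, so P* = 5.23/0.0472 = 111.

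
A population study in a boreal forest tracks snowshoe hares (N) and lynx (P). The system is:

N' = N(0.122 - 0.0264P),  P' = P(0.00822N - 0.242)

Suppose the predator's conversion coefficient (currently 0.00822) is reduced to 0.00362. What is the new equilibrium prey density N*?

At the interior fixed point, setting dP/dt = 0 with P > 0 fixes N* = (predator death rate)/(NP coefficient) — independent of the other coefficients.
With the change, N* = 0.242/0.00362 = 66.9; it rises from 29.4.

N* ≈ 66.9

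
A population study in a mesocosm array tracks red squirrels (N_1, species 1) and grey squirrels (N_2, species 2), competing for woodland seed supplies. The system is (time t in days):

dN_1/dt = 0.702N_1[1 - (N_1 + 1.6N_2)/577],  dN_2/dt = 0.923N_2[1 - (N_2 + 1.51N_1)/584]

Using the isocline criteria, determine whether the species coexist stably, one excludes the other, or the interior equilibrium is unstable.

unstable coexistence (outcome depends on initial conditions)

Compare the nullcline intercepts: K1/α12 = 577/1.6 = 361 < K2 = 584; K2/α21 = 584/1.51 = 387 < K1 = 577.
Since both are reversed, neither can invade when rare; the interior point is a saddle.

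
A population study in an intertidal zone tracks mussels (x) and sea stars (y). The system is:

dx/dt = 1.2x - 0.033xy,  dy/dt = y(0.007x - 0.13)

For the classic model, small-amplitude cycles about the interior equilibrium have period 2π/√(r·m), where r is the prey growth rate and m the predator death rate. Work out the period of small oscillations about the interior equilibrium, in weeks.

Here r = 1.2 and m = 0.13, so r·m = 0.156.
ω = √0.156 = 0.395 per week, hence T = 2π/ω ≈ 15.9 weeks.

T ≈ 15.9 weeks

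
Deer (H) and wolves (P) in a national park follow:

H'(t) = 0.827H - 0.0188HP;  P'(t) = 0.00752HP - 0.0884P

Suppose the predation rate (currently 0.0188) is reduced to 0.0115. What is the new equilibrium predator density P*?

P* ≈ 71.9

At the interior fixed point, setting dH/dt = 0 with H > 0 fixes P* = (prey growth rate)/(HP coefficient) — independent of the other coefficients.
With the change, P* = 0.827/0.0115 = 71.9; it rises from 44.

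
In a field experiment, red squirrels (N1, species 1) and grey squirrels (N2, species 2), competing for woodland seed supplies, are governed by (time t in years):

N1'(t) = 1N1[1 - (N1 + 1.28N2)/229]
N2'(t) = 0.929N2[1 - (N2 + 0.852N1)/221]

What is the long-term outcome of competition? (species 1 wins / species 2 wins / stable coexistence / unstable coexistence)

species 2 excludes species 1

Compare the nullcline intercepts: K1/α12 = 229/1.28 = 179 < K2 = 221; K2/α21 = 221/0.852 = 259 > K1 = 229.
Since the inequalities point opposite ways, species 2 can invade but species 1 cannot.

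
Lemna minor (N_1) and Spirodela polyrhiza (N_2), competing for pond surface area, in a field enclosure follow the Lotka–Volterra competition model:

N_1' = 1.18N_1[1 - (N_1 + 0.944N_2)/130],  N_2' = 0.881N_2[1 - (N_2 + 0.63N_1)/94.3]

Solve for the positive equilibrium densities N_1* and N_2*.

N_1* ≈ 101, N_2* ≈ 30.6

Setting both brackets to zero gives the nullclines N_1 + 0.944N_2 = 130 and 0.63N_1 + N_2 = 94.3.
Substituting N_2 = 94.3 - 0.63N_1 into the first: N_1(1 - 0.944·0.63) = 130 - 0.944·94.3.
So N_1* = 41/0.405 = 101, and then N_2* = 94.3 - 0.63·101 = 30.6.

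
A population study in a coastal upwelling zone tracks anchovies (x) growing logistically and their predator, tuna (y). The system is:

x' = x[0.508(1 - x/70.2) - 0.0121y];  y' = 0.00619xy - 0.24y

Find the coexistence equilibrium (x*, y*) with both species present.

From dy/dt = 0 with y > 0: 0.00619x* = 0.24, so x* = 38.8.
Substitute into dx/dt = 0: 0.508(1 - 38.8/70.2) = 0.0121y*.
The bracket is 0.448, giving y* = 0.227/0.0121 = 18.8.

x* ≈ 38.8, y* ≈ 18.8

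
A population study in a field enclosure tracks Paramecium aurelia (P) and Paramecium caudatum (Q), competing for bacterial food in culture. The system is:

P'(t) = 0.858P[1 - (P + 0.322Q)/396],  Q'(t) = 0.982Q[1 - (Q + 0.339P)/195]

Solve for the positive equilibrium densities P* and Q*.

P* ≈ 374, Q* ≈ 68.2

Setting both brackets to zero gives the nullclines P + 0.322Q = 396 and 0.339P + Q = 195.
Substituting Q = 195 - 0.339P into the first: P(1 - 0.322·0.339) = 396 - 0.322·195.
So P* = 333/0.891 = 374, and then Q* = 195 - 0.339·374 = 68.2.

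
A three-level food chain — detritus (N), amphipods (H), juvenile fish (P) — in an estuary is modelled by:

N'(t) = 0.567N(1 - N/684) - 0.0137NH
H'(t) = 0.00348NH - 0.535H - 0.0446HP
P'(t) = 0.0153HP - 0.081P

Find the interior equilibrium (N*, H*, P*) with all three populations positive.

N* ≈ 597, H* ≈ 5.29, P* ≈ 34.5

From dP/dt = 0: 0.0153H* = 0.081, so H* = 5.29.
From dN/dt = 0: 0.567(1 - N*/684) = 0.0137·5.29, giving N* = 684·(1 - 0.128) = 597.
From dH/dt = 0: 0.00348·597 - 0.535 = 0.0446P*, so P* = 1.54/0.0446 = 34.5.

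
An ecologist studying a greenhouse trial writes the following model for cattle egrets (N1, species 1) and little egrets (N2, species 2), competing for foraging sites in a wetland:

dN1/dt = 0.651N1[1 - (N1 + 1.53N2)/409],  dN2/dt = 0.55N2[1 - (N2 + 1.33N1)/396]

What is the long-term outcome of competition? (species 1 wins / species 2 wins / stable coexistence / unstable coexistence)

unstable coexistence (outcome depends on initial conditions)

Compare the nullcline intercepts: K1/α12 = 409/1.53 = 267 < K2 = 396; K2/α21 = 396/1.33 = 298 < K1 = 409.
Since both are reversed, neither can invade when rare; the interior point is a saddle.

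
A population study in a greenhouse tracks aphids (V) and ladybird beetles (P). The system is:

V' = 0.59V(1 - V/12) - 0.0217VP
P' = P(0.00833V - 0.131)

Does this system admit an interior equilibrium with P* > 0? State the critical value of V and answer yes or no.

The predator equation gives dP/dt > 0 only when V > 0.131/0.00833 = 15.7.
Without the predator, V → K = 12. Since 12 < 15.7, the predator cannot invade.

Threshold V = 15.7; K < 15.7, so no, the predator goes extinct.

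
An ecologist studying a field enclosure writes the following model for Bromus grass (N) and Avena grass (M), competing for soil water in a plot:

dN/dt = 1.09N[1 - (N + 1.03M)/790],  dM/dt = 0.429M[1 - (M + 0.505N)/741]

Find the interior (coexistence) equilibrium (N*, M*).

Setting both brackets to zero gives the nullclines N + 1.03M = 790 and 0.505N + M = 741.
Substituting M = 741 - 0.505N into the first: N(1 - 1.03·0.505) = 790 - 1.03·741.
So N* = 26.8/0.48 = 55.8, and then M* = 741 - 0.505·55.8 = 713.

N* ≈ 55.8, M* ≈ 713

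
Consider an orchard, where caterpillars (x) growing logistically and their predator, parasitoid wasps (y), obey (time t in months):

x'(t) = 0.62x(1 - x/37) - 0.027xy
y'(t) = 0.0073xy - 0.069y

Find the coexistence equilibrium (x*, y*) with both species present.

x* ≈ 9.45, y* ≈ 17.1

From dy/dt = 0 with y > 0: 0.0073x* = 0.069, so x* = 9.45.
Substitute into dx/dt = 0: 0.62(1 - 9.45/37) = 0.027y*.
The bracket is 0.745, giving y* = 0.462/0.027 = 17.1.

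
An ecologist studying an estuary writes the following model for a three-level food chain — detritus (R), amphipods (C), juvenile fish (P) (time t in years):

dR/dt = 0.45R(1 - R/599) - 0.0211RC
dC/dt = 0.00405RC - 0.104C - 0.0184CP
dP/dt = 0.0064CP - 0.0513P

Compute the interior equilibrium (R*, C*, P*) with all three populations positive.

From dP/dt = 0: 0.0064C* = 0.0513, so C* = 8.02.
From dR/dt = 0: 0.45(1 - R*/599) = 0.0211·8.02, giving R* = 599·(1 - 0.376) = 374.
From dC/dt = 0: 0.00405·374 - 0.104 = 0.0184P*, so P* = 1.41/0.0184 = 76.6.

R* ≈ 374, C* ≈ 8.02, P* ≈ 76.6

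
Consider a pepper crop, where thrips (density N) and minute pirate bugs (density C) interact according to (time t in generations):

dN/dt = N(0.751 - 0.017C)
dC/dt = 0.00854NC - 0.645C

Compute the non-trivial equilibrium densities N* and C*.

Set dC/dt = 0 with C > 0: 0.00854N - 0.645 = 0, so N* = 0.645/0.00854 = 75.5.
Set dN/dt = 0 with N > 0: 0.751 - 0.017C = 0, so C* = 0.751/0.017 = 44.2.

N* ≈ 75.5, C* ≈ 44.2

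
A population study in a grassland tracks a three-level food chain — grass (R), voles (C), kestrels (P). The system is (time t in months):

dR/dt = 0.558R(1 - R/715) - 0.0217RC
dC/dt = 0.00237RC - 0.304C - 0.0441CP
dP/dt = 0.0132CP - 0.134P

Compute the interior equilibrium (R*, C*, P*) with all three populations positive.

From dP/dt = 0: 0.0132C* = 0.134, so C* = 10.2.
From dR/dt = 0: 0.558(1 - R*/715) = 0.0217·10.2, giving R* = 715·(1 - 0.395) = 433.
From dC/dt = 0: 0.00237·433 - 0.304 = 0.0441P*, so P* = 0.722/0.0441 = 16.4.

R* ≈ 433, C* ≈ 10.2, P* ≈ 16.4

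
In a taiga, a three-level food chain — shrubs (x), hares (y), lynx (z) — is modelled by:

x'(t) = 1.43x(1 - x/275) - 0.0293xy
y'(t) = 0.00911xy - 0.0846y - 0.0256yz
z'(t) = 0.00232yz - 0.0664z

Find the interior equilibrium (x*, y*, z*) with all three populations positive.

From dz/dt = 0: 0.00232y* = 0.0664, so y* = 28.6.
From dx/dt = 0: 1.43(1 - x*/275) = 0.0293·28.6, giving x* = 275·(1 - 0.586) = 114.
From dy/dt = 0: 0.00911·114 - 0.0846 = 0.0256z*, so z* = 0.952/0.0256 = 37.2.

x* ≈ 114, y* ≈ 28.6, z* ≈ 37.2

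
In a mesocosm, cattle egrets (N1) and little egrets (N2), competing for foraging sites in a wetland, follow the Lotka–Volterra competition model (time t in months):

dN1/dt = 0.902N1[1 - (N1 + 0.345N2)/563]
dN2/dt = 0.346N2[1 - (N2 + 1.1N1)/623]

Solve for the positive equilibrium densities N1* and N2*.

Setting both brackets to zero gives the nullclines N1 + 0.345N2 = 563 and 1.1N1 + N2 = 623.
Substituting N2 = 623 - 1.1N1 into the first: N1(1 - 0.345·1.1) = 563 - 0.345·623.
So N1* = 348/0.621 = 561, and then N2* = 623 - 1.1·561 = 5.96.

N1* ≈ 561, N2* ≈ 5.96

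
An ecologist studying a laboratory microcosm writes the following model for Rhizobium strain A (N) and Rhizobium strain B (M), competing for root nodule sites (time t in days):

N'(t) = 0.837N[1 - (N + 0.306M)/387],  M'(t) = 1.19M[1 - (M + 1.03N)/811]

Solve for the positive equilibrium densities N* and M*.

N* ≈ 203, M* ≈ 602

Setting both brackets to zero gives the nullclines N + 0.306M = 387 and 1.03N + M = 811.
Substituting M = 811 - 1.03N into the first: N(1 - 0.306·1.03) = 387 - 0.306·811.
So N* = 139/0.685 = 203, and then M* = 811 - 1.03·203 = 602.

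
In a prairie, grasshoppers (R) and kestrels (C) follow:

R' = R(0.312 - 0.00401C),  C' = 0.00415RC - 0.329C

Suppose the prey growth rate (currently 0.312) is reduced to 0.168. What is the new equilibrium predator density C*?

At the interior fixed point, setting dR/dt = 0 with R > 0 fixes C* = (prey growth rate)/(RC coefficient) — independent of the other coefficients.
With the change, C* = 0.168/0.00401 = 41.9; it falls from 77.8.

C* ≈ 41.9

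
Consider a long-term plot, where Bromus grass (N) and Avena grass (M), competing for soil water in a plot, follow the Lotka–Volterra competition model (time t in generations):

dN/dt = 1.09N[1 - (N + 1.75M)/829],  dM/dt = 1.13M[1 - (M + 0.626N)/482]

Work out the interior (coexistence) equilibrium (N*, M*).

N* ≈ 152, M* ≈ 387

Setting both brackets to zero gives the nullclines N + 1.75M = 829 and 0.626N + M = 482.
Substituting M = 482 - 0.626N into the first: N(1 - 1.75·0.626) = 829 - 1.75·482.
So N* = -14.5/-0.0955 = 152, and then M* = 482 - 0.626·152 = 387.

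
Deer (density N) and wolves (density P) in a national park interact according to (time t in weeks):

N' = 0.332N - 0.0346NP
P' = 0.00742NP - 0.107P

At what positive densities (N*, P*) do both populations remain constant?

N* ≈ 14.4, P* ≈ 9.6

Set dP/dt = 0 with P > 0: 0.00742N - 0.107 = 0, so N* = 0.107/0.00742 = 14.4.
Set dN/dt = 0 with N > 0: 0.332 - 0.0346P = 0, so P* = 0.332/0.0346 = 9.6.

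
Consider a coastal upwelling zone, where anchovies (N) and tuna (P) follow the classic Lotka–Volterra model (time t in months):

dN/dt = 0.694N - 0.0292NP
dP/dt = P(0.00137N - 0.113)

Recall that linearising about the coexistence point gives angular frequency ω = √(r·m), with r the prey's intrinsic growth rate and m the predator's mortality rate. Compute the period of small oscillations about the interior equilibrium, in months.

Here r = 0.694 and m = 0.113, so r·m = 0.0784.
ω = √0.0784 = 0.28 per month, hence T = 2π/ω ≈ 22.4 months.

T ≈ 22.4 months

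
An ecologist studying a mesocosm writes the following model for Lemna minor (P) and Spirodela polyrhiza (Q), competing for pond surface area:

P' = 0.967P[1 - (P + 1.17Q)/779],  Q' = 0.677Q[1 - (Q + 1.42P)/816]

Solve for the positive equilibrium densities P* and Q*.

Setting both brackets to zero gives the nullclines P + 1.17Q = 779 and 1.42P + Q = 816.
Substituting Q = 816 - 1.42P into the first: P(1 - 1.17·1.42) = 779 - 1.17·816.
So P* = -176/-0.661 = 266, and then Q* = 816 - 1.42·266 = 439.

P* ≈ 266, Q* ≈ 439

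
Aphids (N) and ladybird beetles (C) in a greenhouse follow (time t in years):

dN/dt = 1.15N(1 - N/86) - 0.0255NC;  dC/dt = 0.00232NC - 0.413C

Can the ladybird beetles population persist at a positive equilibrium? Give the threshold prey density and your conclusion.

The predator equation gives dC/dt > 0 only when N > 0.413/0.00232 = 178.
Without the predator, N → K = 86. Since 86 < 178, the predator cannot invade.

Threshold N = 178; K < 178, so no, the predator goes extinct.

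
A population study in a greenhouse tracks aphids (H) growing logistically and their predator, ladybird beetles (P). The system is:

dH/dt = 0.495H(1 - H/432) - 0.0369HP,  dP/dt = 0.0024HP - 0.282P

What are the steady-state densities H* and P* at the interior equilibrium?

From dP/dt = 0 with P > 0: 0.0024H* = 0.282, so H* = 118.
Substitute into dH/dt = 0: 0.495(1 - 118/432) = 0.0369P*.
The bracket is 0.728, giving P* = 0.36/0.0369 = 9.77.

H* ≈ 118, P* ≈ 9.77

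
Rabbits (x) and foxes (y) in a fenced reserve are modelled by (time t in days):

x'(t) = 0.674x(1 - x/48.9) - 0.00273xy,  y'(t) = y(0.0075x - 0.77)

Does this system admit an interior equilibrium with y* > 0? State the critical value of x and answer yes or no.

The predator equation gives dy/dt > 0 only when x > 0.77/0.0075 = 103.
Without the predator, x → K = 48.9. Since 48.9 < 103, the predator cannot invade.

Threshold x = 103; K < 103, so no, the predator goes extinct.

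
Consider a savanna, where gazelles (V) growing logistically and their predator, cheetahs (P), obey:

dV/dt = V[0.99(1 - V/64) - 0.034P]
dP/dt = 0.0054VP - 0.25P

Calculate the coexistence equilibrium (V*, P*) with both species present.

From dP/dt = 0 with P > 0: 0.0054V* = 0.25, so V* = 46.3.
Substitute into dV/dt = 0: 0.99(1 - 46.3/64) = 0.034P*.
The bracket is 0.277, giving P* = 0.274/0.034 = 8.05.

V* ≈ 46.3, P* ≈ 8.05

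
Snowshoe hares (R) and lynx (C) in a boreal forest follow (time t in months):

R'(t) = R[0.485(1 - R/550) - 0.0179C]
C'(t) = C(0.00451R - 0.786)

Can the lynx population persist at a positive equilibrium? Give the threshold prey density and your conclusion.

Threshold R = 174; K > 174, so yes, the predator persists.

The predator equation gives dC/dt > 0 only when R > 0.786/0.00451 = 174.
Without the predator, R → K = 550. Since 550 > 174, the predator can invade and persist.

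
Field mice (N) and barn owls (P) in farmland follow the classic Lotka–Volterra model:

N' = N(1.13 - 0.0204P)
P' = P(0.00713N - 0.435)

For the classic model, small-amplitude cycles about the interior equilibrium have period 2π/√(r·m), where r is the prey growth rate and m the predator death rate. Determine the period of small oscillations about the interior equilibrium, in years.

T ≈ 8.96 years

Here r = 1.13 and m = 0.435, so r·m = 0.492.
ω = √0.492 = 0.701 per year, hence T = 2π/ω ≈ 8.96 years.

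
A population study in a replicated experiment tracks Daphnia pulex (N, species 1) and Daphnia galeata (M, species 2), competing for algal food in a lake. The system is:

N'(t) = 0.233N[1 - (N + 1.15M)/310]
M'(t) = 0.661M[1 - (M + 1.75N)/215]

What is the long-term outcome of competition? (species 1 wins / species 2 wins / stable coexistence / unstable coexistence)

species 1 excludes species 2

Compare the nullcline intercepts: K1/α12 = 310/1.15 = 270 > K2 = 215; K2/α21 = 215/1.75 = 123 < K1 = 310.
Since the inequalities point opposite ways, species 1 can invade but species 2 cannot.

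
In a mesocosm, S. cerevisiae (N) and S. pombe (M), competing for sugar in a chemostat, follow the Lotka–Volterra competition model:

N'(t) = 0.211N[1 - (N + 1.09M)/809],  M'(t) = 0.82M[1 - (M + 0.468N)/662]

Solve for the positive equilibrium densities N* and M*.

Setting both brackets to zero gives the nullclines N + 1.09M = 809 and 0.468N + M = 662.
Substituting M = 662 - 0.468N into the first: N(1 - 1.09·0.468) = 809 - 1.09·662.
So N* = 87.4/0.49 = 178, and then M* = 662 - 0.468·178 = 578.

N* ≈ 178, M* ≈ 578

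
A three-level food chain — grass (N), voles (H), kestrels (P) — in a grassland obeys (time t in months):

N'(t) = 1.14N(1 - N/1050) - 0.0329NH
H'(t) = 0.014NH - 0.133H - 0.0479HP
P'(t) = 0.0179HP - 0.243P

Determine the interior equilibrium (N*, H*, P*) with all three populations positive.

From dP/dt = 0: 0.0179H* = 0.243, so H* = 13.6.
From dN/dt = 0: 1.14(1 - N*/1050) = 0.0329·13.6, giving N* = 1050·(1 - 0.392) = 639.
From dH/dt = 0: 0.014·639 - 0.133 = 0.0479P*, so P* = 8.81/0.0479 = 184.

N* ≈ 639, H* ≈ 13.6, P* ≈ 184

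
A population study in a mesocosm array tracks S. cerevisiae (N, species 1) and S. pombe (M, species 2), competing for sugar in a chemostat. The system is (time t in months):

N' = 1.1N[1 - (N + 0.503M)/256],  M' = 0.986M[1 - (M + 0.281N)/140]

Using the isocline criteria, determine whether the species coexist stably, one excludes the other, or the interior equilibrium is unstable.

Compare the nullcline intercepts: K1/α12 = 256/0.503 = 509 > K2 = 140; K2/α21 = 140/0.281 = 498 > K1 = 256.
Since both inequalities hold, each species can invade when rare, so the interior equilibrium is stable.

stable coexistence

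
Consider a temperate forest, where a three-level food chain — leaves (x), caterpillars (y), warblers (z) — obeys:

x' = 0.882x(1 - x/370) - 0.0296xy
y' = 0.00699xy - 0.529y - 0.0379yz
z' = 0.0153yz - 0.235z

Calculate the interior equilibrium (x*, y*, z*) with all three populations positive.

From dz/dt = 0: 0.0153y* = 0.235, so y* = 15.4.
From dx/dt = 0: 0.882(1 - x*/370) = 0.0296·15.4, giving x* = 370·(1 - 0.515) = 179.
From dy/dt = 0: 0.00699·179 - 0.529 = 0.0379z*, so z* = 0.724/0.0379 = 19.1.

x* ≈ 179, y* ≈ 15.4, z* ≈ 19.1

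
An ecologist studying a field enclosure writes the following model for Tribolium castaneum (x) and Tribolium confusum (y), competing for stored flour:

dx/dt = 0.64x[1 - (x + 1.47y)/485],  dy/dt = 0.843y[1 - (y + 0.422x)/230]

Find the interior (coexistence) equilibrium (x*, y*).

Setting both brackets to zero gives the nullclines x + 1.47y = 485 and 0.422x + y = 230.
Substituting y = 230 - 0.422x into the first: x(1 - 1.47·0.422) = 485 - 1.47·230.
So x* = 147/0.38 = 387, and then y* = 230 - 0.422·387 = 66.7.

x* ≈ 387, y* ≈ 66.7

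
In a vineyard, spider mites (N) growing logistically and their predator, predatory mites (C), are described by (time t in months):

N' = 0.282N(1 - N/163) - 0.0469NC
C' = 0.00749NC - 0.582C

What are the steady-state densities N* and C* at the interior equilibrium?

From dC/dt = 0 with C > 0: 0.00749N* = 0.582, so N* = 77.7.
Substitute into dN/dt = 0: 0.282(1 - 77.7/163) = 0.0469C*.
The bracket is 0.523, giving C* = 0.148/0.0469 = 3.15.

N* ≈ 77.7, C* ≈ 3.15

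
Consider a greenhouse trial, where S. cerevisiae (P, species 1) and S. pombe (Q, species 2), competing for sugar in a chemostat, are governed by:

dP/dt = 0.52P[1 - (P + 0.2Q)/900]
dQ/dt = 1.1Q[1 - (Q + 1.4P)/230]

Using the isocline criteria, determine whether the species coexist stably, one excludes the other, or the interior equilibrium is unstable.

species 1 excludes species 2

Compare the nullcline intercepts: K1/α12 = 900/0.2 = 4500 > K2 = 230; K2/α21 = 230/1.4 = 164 < K1 = 900.
Since the inequalities point opposite ways, species 1 can invade but species 2 cannot.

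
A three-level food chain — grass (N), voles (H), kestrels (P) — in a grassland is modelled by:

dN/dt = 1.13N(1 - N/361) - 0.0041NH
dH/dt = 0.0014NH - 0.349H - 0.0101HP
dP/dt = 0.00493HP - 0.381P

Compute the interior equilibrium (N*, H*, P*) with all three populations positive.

From dP/dt = 0: 0.00493H* = 0.381, so H* = 77.3.
From dN/dt = 0: 1.13(1 - N*/361) = 0.0041·77.3, giving N* = 361·(1 - 0.28) = 260.
From dH/dt = 0: 0.0014·260 - 0.349 = 0.0101P*, so P* = 0.0147/0.0101 = 1.45.

N* ≈ 260, H* ≈ 77.3, P* ≈ 1.45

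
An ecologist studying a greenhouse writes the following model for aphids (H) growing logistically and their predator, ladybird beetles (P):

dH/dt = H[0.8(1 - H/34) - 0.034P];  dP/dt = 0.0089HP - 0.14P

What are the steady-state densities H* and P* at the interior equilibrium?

H* ≈ 15.7, P* ≈ 12.6

From dP/dt = 0 with P > 0: 0.0089H* = 0.14, so H* = 15.7.
Substitute into dH/dt = 0: 0.8(1 - 15.7/34) = 0.034P*.
The bracket is 0.537, giving P* = 0.43/0.034 = 12.6.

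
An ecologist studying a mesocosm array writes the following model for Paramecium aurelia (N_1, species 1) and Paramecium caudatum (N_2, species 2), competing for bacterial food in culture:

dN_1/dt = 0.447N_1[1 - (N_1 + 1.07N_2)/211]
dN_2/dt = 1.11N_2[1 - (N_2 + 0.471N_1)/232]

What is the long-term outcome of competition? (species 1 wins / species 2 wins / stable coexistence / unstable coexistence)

species 2 excludes species 1

Compare the nullcline intercepts: K1/α12 = 211/1.07 = 197 < K2 = 232; K2/α21 = 232/0.471 = 493 > K1 = 211.
Since the inequalities point opposite ways, species 2 can invade but species 1 cannot.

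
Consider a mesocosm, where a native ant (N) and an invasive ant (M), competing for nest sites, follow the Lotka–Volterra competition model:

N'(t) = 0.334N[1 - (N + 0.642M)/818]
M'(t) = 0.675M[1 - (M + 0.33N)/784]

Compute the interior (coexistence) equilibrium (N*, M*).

Setting both brackets to zero gives the nullclines N + 0.642M = 818 and 0.33N + M = 784.
Substituting M = 784 - 0.33N into the first: N(1 - 0.642·0.33) = 818 - 0.642·784.
So N* = 315/0.788 = 399, and then M* = 784 - 0.33·399 = 652.

N* ≈ 399, M* ≈ 652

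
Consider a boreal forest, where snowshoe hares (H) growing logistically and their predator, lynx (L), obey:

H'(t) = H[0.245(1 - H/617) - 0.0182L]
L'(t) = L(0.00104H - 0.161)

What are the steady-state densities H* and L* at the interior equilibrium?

H* ≈ 155, L* ≈ 10.1

From dL/dt = 0 with L > 0: 0.00104H* = 0.161, so H* = 155.
Substitute into dH/dt = 0: 0.245(1 - 155/617) = 0.0182L*.
The bracket is 0.749, giving L* = 0.184/0.0182 = 10.1.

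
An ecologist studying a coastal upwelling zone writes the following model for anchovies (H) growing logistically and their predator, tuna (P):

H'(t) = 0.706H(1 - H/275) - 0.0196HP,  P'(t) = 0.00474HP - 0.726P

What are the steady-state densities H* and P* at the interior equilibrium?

H* ≈ 153, P* ≈ 16

From dP/dt = 0 with P > 0: 0.00474H* = 0.726, so H* = 153.
Substitute into dH/dt = 0: 0.706(1 - 153/275) = 0.0196P*.
The bracket is 0.443, giving P* = 0.313/0.0196 = 16.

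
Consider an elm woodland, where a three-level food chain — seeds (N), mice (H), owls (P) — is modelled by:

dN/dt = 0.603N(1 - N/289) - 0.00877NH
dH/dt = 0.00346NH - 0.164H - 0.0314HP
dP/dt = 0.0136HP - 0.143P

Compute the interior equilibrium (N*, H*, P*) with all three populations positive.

N* ≈ 245, H* ≈ 10.5, P* ≈ 21.8

From dP/dt = 0: 0.0136H* = 0.143, so H* = 10.5.
From dN/dt = 0: 0.603(1 - N*/289) = 0.00877·10.5, giving N* = 289·(1 - 0.153) = 245.
From dH/dt = 0: 0.00346·245 - 0.164 = 0.0314P*, so P* = 0.683/0.0314 = 21.8.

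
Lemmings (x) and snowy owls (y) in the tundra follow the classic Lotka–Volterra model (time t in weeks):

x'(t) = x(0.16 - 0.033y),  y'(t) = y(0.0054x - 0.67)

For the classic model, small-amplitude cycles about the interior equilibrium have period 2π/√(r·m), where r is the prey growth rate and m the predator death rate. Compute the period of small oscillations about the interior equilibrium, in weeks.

Here r = 0.16 and m = 0.67, so r·m = 0.107.
ω = √0.107 = 0.327 per week, hence T = 2π/ω ≈ 19.2 weeks.

T ≈ 19.2 weeks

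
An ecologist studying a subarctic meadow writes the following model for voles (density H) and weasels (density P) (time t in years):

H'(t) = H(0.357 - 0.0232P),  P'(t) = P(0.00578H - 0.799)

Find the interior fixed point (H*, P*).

Set dP/dt = 0 with P > 0: 0.00578H - 0.799 = 0, so H* = 0.799/0.00578 = 138.
Set dH/dt = 0 with H > 0: 0.357 - 0.0232P = 0, so P* = 0.357/0.0232 = 15.4.

H* ≈ 138, P* ≈ 15.4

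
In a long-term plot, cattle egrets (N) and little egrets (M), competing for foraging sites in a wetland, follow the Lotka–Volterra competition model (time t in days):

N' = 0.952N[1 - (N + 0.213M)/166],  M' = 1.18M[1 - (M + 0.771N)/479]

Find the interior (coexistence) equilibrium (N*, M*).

Setting both brackets to zero gives the nullclines N + 0.213M = 166 and 0.771N + M = 479.
Substituting M = 479 - 0.771N into the first: N(1 - 0.213·0.771) = 166 - 0.213·479.
So N* = 64/0.836 = 76.5, and then M* = 479 - 0.771·76.5 = 420.

N* ≈ 76.5, M* ≈ 420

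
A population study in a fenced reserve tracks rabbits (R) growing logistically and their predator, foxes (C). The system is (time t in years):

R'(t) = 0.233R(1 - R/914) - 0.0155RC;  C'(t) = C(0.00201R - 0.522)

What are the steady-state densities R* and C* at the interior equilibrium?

From dC/dt = 0 with C > 0: 0.00201R* = 0.522, so R* = 260.
Substitute into dR/dt = 0: 0.233(1 - 260/914) = 0.0155C*.
The bracket is 0.716, giving C* = 0.167/0.0155 = 10.8.

R* ≈ 260, C* ≈ 10.8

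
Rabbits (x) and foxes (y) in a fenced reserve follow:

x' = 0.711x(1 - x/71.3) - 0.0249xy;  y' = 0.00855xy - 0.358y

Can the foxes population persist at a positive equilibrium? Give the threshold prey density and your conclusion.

The predator equation gives dy/dt > 0 only when x > 0.358/0.00855 = 41.9.
Without the predator, x → K = 71.3. Since 71.3 > 41.9, the predator can invade and persist.

Threshold x = 41.9; K > 41.9, so yes, the predator persists.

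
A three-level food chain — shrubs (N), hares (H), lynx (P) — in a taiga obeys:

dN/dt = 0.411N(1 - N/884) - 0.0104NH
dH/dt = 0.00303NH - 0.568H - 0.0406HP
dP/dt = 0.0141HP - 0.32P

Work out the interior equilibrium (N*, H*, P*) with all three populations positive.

From dP/dt = 0: 0.0141H* = 0.32, so H* = 22.7.
From dN/dt = 0: 0.411(1 - N*/884) = 0.0104·22.7, giving N* = 884·(1 - 0.574) = 376.
From dH/dt = 0: 0.00303·376 - 0.568 = 0.0406P*, so P* = 0.572/0.0406 = 14.1.

N* ≈ 376, H* ≈ 22.7, P* ≈ 14.1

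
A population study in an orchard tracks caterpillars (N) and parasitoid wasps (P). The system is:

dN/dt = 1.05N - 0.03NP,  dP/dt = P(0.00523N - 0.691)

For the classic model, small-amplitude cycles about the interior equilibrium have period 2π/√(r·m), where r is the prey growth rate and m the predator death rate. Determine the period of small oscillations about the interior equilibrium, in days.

Here r = 1.05 and m = 0.691, so r·m = 0.726.
ω = √0.726 = 0.852 per day, hence T = 2π/ω ≈ 7.38 days.

T ≈ 7.38 days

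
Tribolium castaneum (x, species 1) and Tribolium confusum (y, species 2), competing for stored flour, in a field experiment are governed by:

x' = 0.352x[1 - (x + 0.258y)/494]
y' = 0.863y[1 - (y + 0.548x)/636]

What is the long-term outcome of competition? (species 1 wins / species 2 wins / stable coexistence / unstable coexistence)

Compare the nullcline intercepts: K1/α12 = 494/0.258 = 1910 > K2 = 636; K2/α21 = 636/0.548 = 1160 > K1 = 494.
Since both inequalities hold, each species can invade when rare, so the interior equilibrium is stable.

stable coexistence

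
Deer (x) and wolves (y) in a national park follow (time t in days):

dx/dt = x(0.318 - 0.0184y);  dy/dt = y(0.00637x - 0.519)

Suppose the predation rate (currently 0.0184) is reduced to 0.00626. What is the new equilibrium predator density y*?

At the interior fixed point, setting dx/dt = 0 with x > 0 fixes y* = (prey growth rate)/(xy coefficient) — independent of the other coefficients.
With the change, y* = 0.318/0.00626 = 50.8; it rises from 17.3.

y* ≈ 50.8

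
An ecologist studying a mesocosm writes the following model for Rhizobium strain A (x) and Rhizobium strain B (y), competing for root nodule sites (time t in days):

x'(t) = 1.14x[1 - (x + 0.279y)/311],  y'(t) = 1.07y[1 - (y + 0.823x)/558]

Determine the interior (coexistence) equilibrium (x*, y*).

Setting both brackets to zero gives the nullclines x + 0.279y = 311 and 0.823x + y = 558.
Substituting y = 558 - 0.823x into the first: x(1 - 0.279·0.823) = 311 - 0.279·558.
So x* = 155/0.77 = 202, and then y* = 558 - 0.823·202 = 392.

x* ≈ 202, y* ≈ 392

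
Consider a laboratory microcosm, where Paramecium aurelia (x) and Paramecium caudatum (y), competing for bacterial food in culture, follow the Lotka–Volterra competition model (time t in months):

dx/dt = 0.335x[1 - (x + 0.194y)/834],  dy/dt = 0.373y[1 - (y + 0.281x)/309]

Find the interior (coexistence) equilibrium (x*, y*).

x* ≈ 819, y* ≈ 78.9

Setting both brackets to zero gives the nullclines x + 0.194y = 834 and 0.281x + y = 309.
Substituting y = 309 - 0.281x into the first: x(1 - 0.194·0.281) = 834 - 0.194·309.
So x* = 774/0.945 = 819, and then y* = 309 - 0.281·819 = 78.9.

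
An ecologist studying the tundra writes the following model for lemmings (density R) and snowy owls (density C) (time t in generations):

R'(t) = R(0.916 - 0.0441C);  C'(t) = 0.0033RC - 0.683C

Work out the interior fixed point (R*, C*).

Set dC/dt = 0 with C > 0: 0.0033R - 0.683 = 0, so R* = 0.683/0.0033 = 207.
Set dR/dt = 0 with R > 0: 0.916 - 0.0441C = 0, so C* = 0.916/0.0441 = 20.8.

R* ≈ 207, C* ≈ 20.8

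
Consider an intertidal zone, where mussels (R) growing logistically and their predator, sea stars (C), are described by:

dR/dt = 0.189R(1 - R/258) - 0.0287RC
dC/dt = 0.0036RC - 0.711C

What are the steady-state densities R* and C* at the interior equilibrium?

From dC/dt = 0 with C > 0: 0.0036R* = 0.711, so R* = 198.
Substitute into dR/dt = 0: 0.189(1 - 198/258) = 0.0287C*.
The bracket is 0.234, giving C* = 0.0443/0.0287 = 1.54.

R* ≈ 198, C* ≈ 1.54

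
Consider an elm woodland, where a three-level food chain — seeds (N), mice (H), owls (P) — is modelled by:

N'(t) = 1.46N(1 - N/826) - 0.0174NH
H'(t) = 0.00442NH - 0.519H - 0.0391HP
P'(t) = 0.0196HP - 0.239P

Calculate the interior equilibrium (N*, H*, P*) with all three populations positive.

N* ≈ 706, H* ≈ 12.2, P* ≈ 66.5

From dP/dt = 0: 0.0196H* = 0.239, so H* = 12.2.
From dN/dt = 0: 1.46(1 - N*/826) = 0.0174·12.2, giving N* = 826·(1 - 0.145) = 706.
From dH/dt = 0: 0.00442·706 - 0.519 = 0.0391P*, so P* = 2.6/0.0391 = 66.5.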